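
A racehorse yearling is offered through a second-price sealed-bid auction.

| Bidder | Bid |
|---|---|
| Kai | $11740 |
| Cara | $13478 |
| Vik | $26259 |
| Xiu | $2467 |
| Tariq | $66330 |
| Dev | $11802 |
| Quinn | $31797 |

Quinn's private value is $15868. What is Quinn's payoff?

$0

Highest bid: Tariq at $66330, so Tariq wins.
Second-highest bid: Quinn at $31797 — that is the price the winner pays.
Quinn did not win, so Quinn pays nothing and receives nothing: payoff $0.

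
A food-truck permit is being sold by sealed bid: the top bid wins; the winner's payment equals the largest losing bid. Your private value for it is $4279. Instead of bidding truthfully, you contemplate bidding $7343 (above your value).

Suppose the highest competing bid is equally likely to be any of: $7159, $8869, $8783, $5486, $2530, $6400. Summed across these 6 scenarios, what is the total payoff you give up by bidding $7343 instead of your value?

$6208

The deviation costs you only when the competing bid falls strictly between $4279 and $7343; elsewhere both bids give the same outcome.
$7159: truthful payoff $0, deviation payoff −$2880 → loss $2880.
$8869: outcomes coincide → loss $0.
$8783: outcomes coincide → loss $0.
$5486: truthful payoff $0, deviation payoff −$1207 → loss $1207.
$2530: outcomes coincide → loss $0.
$6400: truthful payoff $0, deviation payoff −$2121 → loss $2121.
Total loss = $2880 + $1207 + $2121 = $6208.
Because the price is fixed by the runner-up's bid, deviating from your value can only change a good outcome into a bad one — never the reverse.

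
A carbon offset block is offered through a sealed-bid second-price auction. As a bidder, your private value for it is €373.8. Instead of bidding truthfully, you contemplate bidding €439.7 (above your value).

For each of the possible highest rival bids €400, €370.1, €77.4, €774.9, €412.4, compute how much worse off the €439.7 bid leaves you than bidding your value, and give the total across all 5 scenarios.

The deviation costs you only when the competing bid falls strictly between €373.8 and €439.7; elsewhere both bids give the same outcome.
€400: truthful payoff €0, deviation payoff −€26.2 → loss €26.2.
€370.1: outcomes coincide → loss €0.
€77.4: outcomes coincide → loss €0.
€774.9: outcomes coincide → loss €0.
€412.4: truthful payoff €0, deviation payoff −€38.6 → loss €38.6.
Total loss = €26.2 + €38.6 = €64.8.

€64.8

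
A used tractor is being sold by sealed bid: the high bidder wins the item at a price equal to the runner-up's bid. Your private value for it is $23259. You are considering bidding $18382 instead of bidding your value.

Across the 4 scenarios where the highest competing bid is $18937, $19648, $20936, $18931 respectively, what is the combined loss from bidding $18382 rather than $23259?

$14584

The deviation costs you only when the competing bid falls strictly between $18382 and $23259; elsewhere both bids give the same outcome.
$18937: truthful payoff $4322, deviation payoff $0 → loss $4322.
$19648: truthful payoff $3611, deviation payoff $0 → loss $3611.
$20936: truthful payoff $2323, deviation payoff $0 → loss $2323.
$18931: truthful payoff $4328, deviation payoff $0 → loss $4328.
Total loss = $4322 + $3611 + $2323 + $4328 = $14584.
In a second-price auction your bid sets only whether you win, not what you pay, so bidding your true value is weakly dominant.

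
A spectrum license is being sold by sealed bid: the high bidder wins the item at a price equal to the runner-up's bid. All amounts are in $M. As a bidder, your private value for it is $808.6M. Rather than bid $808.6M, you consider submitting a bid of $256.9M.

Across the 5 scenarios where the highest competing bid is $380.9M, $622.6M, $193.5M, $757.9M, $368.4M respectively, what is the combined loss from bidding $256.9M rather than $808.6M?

$1104.6M

The deviation costs you only when the competing bid falls strictly between $256.9M and $808.6M; elsewhere both bids give the same outcome.
$380.9M: truthful payoff $427.7M, deviation payoff $0M → loss $427.7M.
$622.6M: truthful payoff $186M, deviation payoff $0M → loss $186M.
$193.5M: outcomes coincide → loss $0M.
$757.9M: truthful payoff $50.7M, deviation payoff $0M → loss $50.7M.
$368.4M: truthful payoff $440.2M, deviation payoff $0M → loss $440.2M.
Total loss = $427.7M + $186M + $50.7M + $440.2M = $1104.6M.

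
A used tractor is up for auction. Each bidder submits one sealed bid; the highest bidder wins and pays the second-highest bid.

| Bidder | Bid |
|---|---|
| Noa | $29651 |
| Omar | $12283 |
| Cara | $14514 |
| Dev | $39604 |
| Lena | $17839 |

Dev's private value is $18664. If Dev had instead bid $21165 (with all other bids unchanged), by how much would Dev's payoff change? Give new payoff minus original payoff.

The highest bid among the other bidders is $29651; Dev's bid doesn't change that.
Original bid $39604: Dev is highest, pays the top rival bid $29651; payoff $18664 − $29651 = −$10987.
Alternative bid $21165: Dev is not highest (top rival bid is $29651); payoff $0.
Change in payoff = $0 − (−$10987) = $10987.

$10987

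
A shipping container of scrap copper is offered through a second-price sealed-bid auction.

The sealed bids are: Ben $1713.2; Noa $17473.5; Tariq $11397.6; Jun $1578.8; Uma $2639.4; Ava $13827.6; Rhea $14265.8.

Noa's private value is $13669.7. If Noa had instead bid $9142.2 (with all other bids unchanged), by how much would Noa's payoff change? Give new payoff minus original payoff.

$596.1

The highest bid among the other bidders is $14265.8; Noa's bid doesn't change that.
Original bid $17473.5: Noa is highest, pays the top rival bid $14265.8; payoff $13669.7 − $14265.8 = −$596.1.
Alternative bid $9142.2: Noa is not highest (top rival bid is $14265.8); payoff $0.
Change in payoff = $0 − (−$596.1) = $596.1.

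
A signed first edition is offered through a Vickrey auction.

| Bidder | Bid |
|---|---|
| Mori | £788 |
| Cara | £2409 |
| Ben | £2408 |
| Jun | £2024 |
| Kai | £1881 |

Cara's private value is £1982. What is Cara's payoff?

Highest bid: Cara at £2409, so Cara wins.
Second-highest bid: Ben at £2408 — that is the price the winner pays.
Cara's payoff = value − price = £1982 − £2408 = −£426.

−£426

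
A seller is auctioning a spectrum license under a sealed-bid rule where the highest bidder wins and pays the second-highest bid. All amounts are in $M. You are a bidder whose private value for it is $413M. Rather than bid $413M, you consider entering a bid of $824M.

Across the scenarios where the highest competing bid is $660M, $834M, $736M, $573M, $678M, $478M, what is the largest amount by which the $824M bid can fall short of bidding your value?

$323M

$660M: truthful gives $0M, deviation gives −$247M → loss $247M.
$834M: same outcome either way → loss $0M.
$736M: truthful gives $0M, deviation gives −$323M → loss $323M.
$573M: truthful gives $0M, deviation gives −$160M → loss $160M.
$678M: truthful gives $0M, deviation gives −$265M → loss $265M.
$478M: truthful gives $0M, deviation gives −$65M → loss $65M.
Maximum loss: $323M.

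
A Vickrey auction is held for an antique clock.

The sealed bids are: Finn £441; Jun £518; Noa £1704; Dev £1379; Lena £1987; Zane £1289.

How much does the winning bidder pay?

Highest bid: Lena at £1987, so Lena wins.
Second-highest bid: Noa at £1704 — that is the price the winner pays.

£1704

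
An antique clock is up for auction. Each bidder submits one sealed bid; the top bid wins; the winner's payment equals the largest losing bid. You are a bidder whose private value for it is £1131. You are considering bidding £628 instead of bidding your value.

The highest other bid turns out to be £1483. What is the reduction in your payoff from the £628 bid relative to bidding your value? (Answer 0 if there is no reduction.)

Bidding your value £1131: you lose (since £1131 < £1483). Payoff £0.
Bidding £628: you lose. Payoff £0.
Difference = £0 − £0 = £0; both bids lead to the same outcome because the competing bid is above both your value and your alternative bid.
In a second-price auction your bid sets only whether you win, not what you pay, so bidding your true value is weakly dominant.

£0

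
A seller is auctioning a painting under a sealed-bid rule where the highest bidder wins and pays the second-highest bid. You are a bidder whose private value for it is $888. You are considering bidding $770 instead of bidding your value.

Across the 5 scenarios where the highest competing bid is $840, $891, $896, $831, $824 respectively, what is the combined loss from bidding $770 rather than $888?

The deviation costs you only when the competing bid falls strictly between $770 and $888; elsewhere both bids give the same outcome.
$840: truthful payoff $48, deviation payoff $0 → loss $48.
$891: outcomes coincide → loss $0.
$896: outcomes coincide → loss $0.
$831: truthful payoff $57, deviation payoff $0 → loss $57.
$824: truthful payoff $64, deviation payoff $0 → loss $64.
Total loss = $48 + $57 + $64 = $169.
In a second-price auction your bid sets only whether you win, not what you pay, so bidding your true value is weakly dominant.

$169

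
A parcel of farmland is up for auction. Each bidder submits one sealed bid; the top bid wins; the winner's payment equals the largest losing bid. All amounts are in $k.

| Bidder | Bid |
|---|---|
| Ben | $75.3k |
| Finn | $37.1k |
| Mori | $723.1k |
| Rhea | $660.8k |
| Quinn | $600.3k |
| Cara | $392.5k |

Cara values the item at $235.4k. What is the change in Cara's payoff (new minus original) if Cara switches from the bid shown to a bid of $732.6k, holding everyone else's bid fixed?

The highest bid among the other bidders is $723.1k; Cara's bid doesn't change that.
Original bid $392.5k: Cara is not highest (top rival bid is $723.1k); payoff $0k.
Alternative bid $732.6k: Cara is highest, pays the top rival bid $723.1k; payoff $235.4k − $723.1k = −$487.7k.
Change in payoff = −$487.7k − ($0k) = −$487.7k.

−$487.7k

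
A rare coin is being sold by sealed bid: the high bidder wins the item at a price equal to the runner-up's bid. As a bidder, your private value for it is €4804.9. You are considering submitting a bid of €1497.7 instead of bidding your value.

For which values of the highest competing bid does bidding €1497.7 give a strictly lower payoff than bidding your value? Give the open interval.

If the competing bid is below €1497.7, both bids win at the same price — no difference.
If it is above €4804.9, both bids lose — no difference.
If it lies strictly between €1497.7 and €4804.9, bidding your value wins at a price below your value (positive payoff) while bidding €1497.7 loses (payoff 0).
So the deviation strictly hurts on the open interval (€1497.7, €4804.9).
Truthful bidding weakly dominates here: raising your bid can only win items priced above your value, and lowering it can only forfeit items priced below.

(€1497.7, €4804.9)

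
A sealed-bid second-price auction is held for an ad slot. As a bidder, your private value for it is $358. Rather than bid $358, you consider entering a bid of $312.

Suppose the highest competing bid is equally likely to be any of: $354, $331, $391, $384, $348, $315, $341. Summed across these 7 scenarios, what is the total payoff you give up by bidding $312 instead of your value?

$101

The deviation costs you only when the competing bid falls strictly between $312 and $358; elsewhere both bids give the same outcome.
$354: truthful payoff $4, deviation payoff $0 → loss $4.
$331: truthful payoff $27, deviation payoff $0 → loss $27.
$391: outcomes coincide → loss $0.
$384: outcomes coincide → loss $0.
$348: truthful payoff $10, deviation payoff $0 → loss $10.
$315: truthful payoff $43, deviation payoff $0 → loss $43.
$341: truthful payoff $17, deviation payoff $0 → loss $17.
Total loss = $4 + $27 + $10 + $43 + $17 = $101.
Because the price is fixed by the runner-up's bid, deviating from your value can only change a good outcome into a bad one — never the reverse.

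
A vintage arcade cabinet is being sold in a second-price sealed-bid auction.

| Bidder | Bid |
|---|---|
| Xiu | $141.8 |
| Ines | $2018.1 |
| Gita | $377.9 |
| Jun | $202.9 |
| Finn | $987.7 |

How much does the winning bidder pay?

Highest bid: Ines at $2018.1, so Ines wins.
Second-highest bid: Finn at $987.7 — that is the price the winner pays.

$987.7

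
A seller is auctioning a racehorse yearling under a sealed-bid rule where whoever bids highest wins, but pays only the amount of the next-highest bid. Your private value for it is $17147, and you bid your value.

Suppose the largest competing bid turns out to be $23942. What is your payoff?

Your bid $17147 is below the highest competing bid $23942, so you lose.
A losing bidder pays nothing and receives nothing: payoff = $0.

$0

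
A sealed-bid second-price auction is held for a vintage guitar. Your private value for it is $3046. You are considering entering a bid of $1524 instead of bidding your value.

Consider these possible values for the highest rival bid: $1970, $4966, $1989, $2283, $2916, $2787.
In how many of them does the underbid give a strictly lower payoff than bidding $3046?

5

The deviation hurts exactly when the highest competing bid lies strictly between $1524 and $3046 — underbidding then forfeits a profitable win.
$1970: inside the interval → strictly worse (loss $1076).
$4966: above both → same outcome either way.
$1989: inside the interval → strictly worse (loss $1057).
$2283: inside the interval → strictly worse (loss $763).
$2916: inside the interval → strictly worse (loss $130).
$2787: inside the interval → strictly worse (loss $259).
Count: 5.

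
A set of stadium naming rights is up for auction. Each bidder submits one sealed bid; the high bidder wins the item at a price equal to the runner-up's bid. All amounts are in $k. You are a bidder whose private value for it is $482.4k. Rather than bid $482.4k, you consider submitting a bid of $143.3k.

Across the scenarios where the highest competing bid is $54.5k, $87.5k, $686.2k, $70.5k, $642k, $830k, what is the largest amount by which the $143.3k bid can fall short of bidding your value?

$0k

$54.5k: same outcome either way → loss $0k.
$87.5k: same outcome either way → loss $0k.
$686.2k: same outcome either way → loss $0k.
$70.5k: same outcome either way → loss $0k.
$642k: same outcome either way → loss $0k.
$830k: same outcome either way → loss $0k.
Maximum loss: $0k.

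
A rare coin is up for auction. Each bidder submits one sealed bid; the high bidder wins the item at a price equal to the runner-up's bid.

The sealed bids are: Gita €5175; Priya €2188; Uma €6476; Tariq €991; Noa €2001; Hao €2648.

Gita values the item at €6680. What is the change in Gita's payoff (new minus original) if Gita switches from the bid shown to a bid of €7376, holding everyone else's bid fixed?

€204

The highest bid among the other bidders is €6476; Gita's bid doesn't change that.
Original bid €5175: Gita is not highest (top rival bid is €6476); payoff €0.
Alternative bid €7376: Gita is highest, pays the top rival bid €6476; payoff €6680 − €6476 = €204.
Change in payoff = €204 − (€0) = €204.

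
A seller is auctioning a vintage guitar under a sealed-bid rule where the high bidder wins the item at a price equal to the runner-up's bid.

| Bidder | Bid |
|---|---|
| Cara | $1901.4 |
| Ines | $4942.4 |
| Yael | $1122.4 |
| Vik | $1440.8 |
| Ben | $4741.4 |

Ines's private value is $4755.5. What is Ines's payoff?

Highest bid: Ines at $4942.4, so Ines wins.
Second-highest bid: Ben at $4741.4 — that is the price the winner pays.
Ines's payoff = value − price = $4755.5 − $4741.4 = $14.1.

$14.1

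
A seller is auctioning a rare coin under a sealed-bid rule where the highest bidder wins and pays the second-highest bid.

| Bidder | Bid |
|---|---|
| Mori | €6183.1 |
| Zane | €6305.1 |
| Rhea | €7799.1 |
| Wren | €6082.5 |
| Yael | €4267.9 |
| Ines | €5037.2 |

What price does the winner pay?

€6305.1

Highest bid: Rhea at €7799.1, so Rhea wins.
Second-highest bid: Zane at €6305.1 — that is the price the winner pays.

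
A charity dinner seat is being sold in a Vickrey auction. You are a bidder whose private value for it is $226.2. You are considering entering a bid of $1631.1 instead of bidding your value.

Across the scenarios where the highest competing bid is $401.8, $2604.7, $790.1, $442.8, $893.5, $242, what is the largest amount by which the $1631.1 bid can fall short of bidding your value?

$401.8: truthful gives $0, deviation gives −$175.6 → loss $175.6.
$2604.7: same outcome either way → loss $0.
$790.1: truthful gives $0, deviation gives −$563.9 → loss $563.9.
$442.8: truthful gives $0, deviation gives −$216.6 → loss $216.6.
$893.5: truthful gives $0, deviation gives −$667.3 → loss $667.3.
$242: truthful gives $0, deviation gives −$15.8 → loss $15.8.
Maximum loss: $667.3.

$667.3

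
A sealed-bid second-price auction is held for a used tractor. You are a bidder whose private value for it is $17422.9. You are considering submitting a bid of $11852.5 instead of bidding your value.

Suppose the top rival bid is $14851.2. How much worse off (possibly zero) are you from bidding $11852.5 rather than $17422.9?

Bidding your value $17422.9: you win (since $17422.9 > $14851.2) and pay $14851.2. Payoff $2571.7.
Bidding $11852.5: you lose. Payoff $0.
The competing bid $14851.2 lies between your shaded bid and your value, so underbidding forfeits an item you could have won at a profitable price.
Loss from deviating = $2571.7 − ($0) = $2571.7.

$2571.7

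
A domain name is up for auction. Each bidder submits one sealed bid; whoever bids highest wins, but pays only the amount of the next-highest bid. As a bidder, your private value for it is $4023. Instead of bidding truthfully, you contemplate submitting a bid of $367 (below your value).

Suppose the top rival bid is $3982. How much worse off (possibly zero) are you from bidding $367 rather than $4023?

Bidding your value $4023: you win (since $4023 > $3982) and pay $3982. Payoff $41.
Bidding $367: you lose. Payoff $0.
The competing bid $3982 lies between your shaded bid and your value, so underbidding forfeits an item you could have won at a profitable price.
Loss from deviating = $41 − ($0) = $41.
Because the price is fixed by the runner-up's bid, deviating from your value can only change a good outcome into a bad one — never the reverse.

$41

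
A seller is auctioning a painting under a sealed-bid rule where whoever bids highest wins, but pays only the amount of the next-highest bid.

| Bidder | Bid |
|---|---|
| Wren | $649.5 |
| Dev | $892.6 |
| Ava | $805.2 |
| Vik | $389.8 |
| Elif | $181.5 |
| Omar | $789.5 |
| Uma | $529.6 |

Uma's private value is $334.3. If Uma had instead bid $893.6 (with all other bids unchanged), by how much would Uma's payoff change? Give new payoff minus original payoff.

The highest bid among the other bidders is $892.6; Uma's bid doesn't change that.
Original bid $529.6: Uma is not highest (top rival bid is $892.6); payoff $0.
Alternative bid $893.6: Uma is highest, pays the top rival bid $892.6; payoff $334.3 − $892.6 = −$558.3.
Change in payoff = −$558.3 − ($0) = −$558.3.

−$558.3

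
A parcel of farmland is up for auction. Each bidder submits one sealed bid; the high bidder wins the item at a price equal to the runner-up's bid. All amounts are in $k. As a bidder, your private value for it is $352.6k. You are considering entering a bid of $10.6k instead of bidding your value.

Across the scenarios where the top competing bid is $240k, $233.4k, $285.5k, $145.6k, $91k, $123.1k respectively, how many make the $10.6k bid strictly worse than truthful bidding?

The deviation hurts exactly when the highest competing bid lies strictly between $10.6k and $352.6k — underbidding then forfeits a profitable win.
$240k: inside the interval → strictly worse (loss $112.6k).
$233.4k: inside the interval → strictly worse (loss $119.2k).
$285.5k: inside the interval → strictly worse (loss $67.1k).
$145.6k: inside the interval → strictly worse (loss $207k).
$91k: inside the interval → strictly worse (loss $261.6k).
$123.1k: inside the interval → strictly worse (loss $229.5k).
Count: 6.

6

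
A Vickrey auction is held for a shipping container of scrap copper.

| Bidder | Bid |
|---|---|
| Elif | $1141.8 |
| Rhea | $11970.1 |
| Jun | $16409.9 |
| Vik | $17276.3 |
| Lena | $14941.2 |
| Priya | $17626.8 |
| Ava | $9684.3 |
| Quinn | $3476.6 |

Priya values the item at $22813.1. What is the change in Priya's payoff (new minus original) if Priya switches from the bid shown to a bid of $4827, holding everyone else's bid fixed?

−$5536.8

The highest bid among the other bidders is $17276.3; Priya's bid doesn't change that.
Original bid $17626.8: Priya is highest, pays the top rival bid $17276.3; payoff $22813.1 − $17276.3 = $5536.8.
Alternative bid $4827: Priya is not highest (top rival bid is $17276.3); payoff $0.
Change in payoff = $0 − ($5536.8) = −$5536.8.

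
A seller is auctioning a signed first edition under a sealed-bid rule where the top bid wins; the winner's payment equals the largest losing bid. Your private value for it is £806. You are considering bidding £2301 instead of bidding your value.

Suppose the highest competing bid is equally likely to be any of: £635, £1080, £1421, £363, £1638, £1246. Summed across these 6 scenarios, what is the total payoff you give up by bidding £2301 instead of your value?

£2161

The deviation costs you only when the competing bid falls strictly between £806 and £2301; elsewhere both bids give the same outcome.
£635: outcomes coincide → loss £0.
£1080: truthful payoff £0, deviation payoff −£274 → loss £274.
£1421: truthful payoff £0, deviation payoff −£615 → loss £615.
£363: outcomes coincide → loss £0.
£1638: truthful payoff £0, deviation payoff −£832 → loss £832.
£1246: truthful payoff £0, deviation payoff −£440 → loss £440.
Total loss = £274 + £615 + £832 + £440 = £2161.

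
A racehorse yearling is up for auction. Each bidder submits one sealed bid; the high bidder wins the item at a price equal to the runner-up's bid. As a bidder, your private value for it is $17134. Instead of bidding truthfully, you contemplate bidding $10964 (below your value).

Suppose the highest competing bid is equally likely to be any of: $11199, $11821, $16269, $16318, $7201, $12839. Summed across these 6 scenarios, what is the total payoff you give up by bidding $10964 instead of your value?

$17224

The deviation costs you only when the competing bid falls strictly between $10964 and $17134; elsewhere both bids give the same outcome.
$11199: truthful payoff $5935, deviation payoff $0 → loss $5935.
$11821: truthful payoff $5313, deviation payoff $0 → loss $5313.
$16269: truthful payoff $865, deviation payoff $0 → loss $865.
$16318: truthful payoff $816, deviation payoff $0 → loss $816.
$7201: outcomes coincide → loss $0.
$12839: truthful payoff $4295, deviation payoff $0 → loss $4295.
Total loss = $5935 + $5313 + $865 + $816 + $4295 = $17224.
In a second-price auction your bid sets only whether you win, not what you pay, so bidding your true value is weakly dominant.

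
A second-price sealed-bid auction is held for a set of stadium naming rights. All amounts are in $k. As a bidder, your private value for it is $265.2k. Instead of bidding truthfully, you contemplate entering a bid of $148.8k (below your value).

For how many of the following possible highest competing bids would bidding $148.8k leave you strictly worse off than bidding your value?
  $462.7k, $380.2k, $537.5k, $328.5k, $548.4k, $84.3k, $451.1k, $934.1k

0

The deviation hurts exactly when the highest competing bid lies strictly between $148.8k and $265.2k — underbidding then forfeits a profitable win.
$462.7k: above both → same outcome either way.
$380.2k: above both → same outcome either way.
$537.5k: above both → same outcome either way.
$328.5k: above both → same outcome either way.
$548.4k: above both → same outcome either way.
$84.3k: below both → same outcome either way.
$451.1k: above both → same outcome either way.
$934.1k: above both → same outcome either way.
Count: 0.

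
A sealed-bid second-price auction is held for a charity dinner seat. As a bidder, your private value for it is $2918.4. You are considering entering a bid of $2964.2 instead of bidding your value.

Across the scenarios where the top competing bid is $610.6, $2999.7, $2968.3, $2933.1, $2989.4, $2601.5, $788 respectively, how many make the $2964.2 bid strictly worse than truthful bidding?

The deviation hurts exactly when the highest competing bid lies strictly between $2918.4 and $2964.2 — overbidding then wins at a price above your value.
$610.6: below both → same outcome either way.
$2999.7: above both → same outcome either way.
$2968.3: above both → same outcome either way.
$2933.1: inside the interval → strictly worse (loss $14.7).
$2989.4: above both → same outcome either way.
$2601.5: below both → same outcome either way.
$788: below both → same outcome either way.
Count: 1.

1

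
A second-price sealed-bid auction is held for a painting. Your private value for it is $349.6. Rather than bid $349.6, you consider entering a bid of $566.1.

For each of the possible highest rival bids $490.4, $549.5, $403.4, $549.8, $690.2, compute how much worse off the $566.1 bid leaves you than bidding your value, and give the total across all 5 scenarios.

The deviation costs you only when the competing bid falls strictly between $349.6 and $566.1; elsewhere both bids give the same outcome.
$490.4: truthful payoff $0, deviation payoff −$140.8 → loss $140.8.
$549.5: truthful payoff $0, deviation payoff −$199.9 → loss $199.9.
$403.4: truthful payoff $0, deviation payoff −$53.8 → loss $53.8.
$549.8: truthful payoff $0, deviation payoff −$200.2 → loss $200.2.
$690.2: outcomes coincide → loss $0.
Total loss = $140.8 + $199.9 + $53.8 + $200.2 = $594.7.
Because the price is fixed by the runner-up's bid, deviating from your value can only change a good outcome into a bad one — never the reverse.

$594.7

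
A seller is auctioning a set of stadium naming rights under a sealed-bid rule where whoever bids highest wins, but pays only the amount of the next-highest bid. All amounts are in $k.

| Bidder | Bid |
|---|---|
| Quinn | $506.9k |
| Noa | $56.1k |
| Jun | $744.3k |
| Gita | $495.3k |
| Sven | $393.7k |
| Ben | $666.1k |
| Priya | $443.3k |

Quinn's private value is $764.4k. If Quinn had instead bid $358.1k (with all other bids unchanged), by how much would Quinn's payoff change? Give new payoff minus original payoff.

The highest bid among the other bidders is $744.3k; Quinn's bid doesn't change that.
Original bid $506.9k: Quinn is not highest (top rival bid is $744.3k); payoff $0k.
Alternative bid $358.1k: Quinn is not highest (top rival bid is $744.3k); payoff $0k.
Change in payoff = $0k − ($0k) = $0k.

$0k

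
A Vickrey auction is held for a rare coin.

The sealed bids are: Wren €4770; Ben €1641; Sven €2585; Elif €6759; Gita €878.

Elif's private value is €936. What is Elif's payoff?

Highest bid: Elif at €6759, so Elif wins.
Second-highest bid: Wren at €4770 — that is the price the winner pays.
Elif's payoff = value − price = €936 − €4770 = −€3834.

−€3834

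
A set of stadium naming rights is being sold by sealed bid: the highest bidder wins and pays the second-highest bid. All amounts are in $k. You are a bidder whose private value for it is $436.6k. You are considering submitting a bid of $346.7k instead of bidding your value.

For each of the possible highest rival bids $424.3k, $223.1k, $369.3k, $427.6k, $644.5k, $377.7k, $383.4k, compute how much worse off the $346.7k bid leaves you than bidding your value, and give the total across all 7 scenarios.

$200.7k

The deviation costs you only when the competing bid falls strictly between $346.7k and $436.6k; elsewhere both bids give the same outcome.
$424.3k: truthful payoff $12.3k, deviation payoff $0k → loss $12.3k.
$223.1k: outcomes coincide → loss $0k.
$369.3k: truthful payoff $67.3k, deviation payoff $0k → loss $67.3k.
$427.6k: truthful payoff $9k, deviation payoff $0k → loss $9k.
$644.5k: outcomes coincide → loss $0k.
$377.7k: truthful payoff $58.9k, deviation payoff $0k → loss $58.9k.
$383.4k: truthful payoff $53.2k, deviation payoff $0k → loss $53.2k.
Total loss = $12.3k + $67.3k + $9k + $58.9k + $53.2k = $200.7k.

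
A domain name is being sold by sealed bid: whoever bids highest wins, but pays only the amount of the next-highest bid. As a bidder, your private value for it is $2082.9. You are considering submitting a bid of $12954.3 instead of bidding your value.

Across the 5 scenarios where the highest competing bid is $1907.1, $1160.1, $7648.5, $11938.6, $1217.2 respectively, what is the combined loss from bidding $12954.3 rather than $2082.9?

The deviation costs you only when the competing bid falls strictly between $2082.9 and $12954.3; elsewhere both bids give the same outcome.
$1907.1: outcomes coincide → loss $0.
$1160.1: outcomes coincide → loss $0.
$7648.5: truthful payoff $0, deviation payoff −$5565.6 → loss $5565.6.
$11938.6: truthful payoff $0, deviation payoff −$9855.7 → loss $9855.7.
$1217.2: outcomes coincide → loss $0.
Total loss = $5565.6 + $9855.7 = $15421.3.
In a second-price auction your bid sets only whether you win, not what you pay, so bidding your true value is weakly dominant.

$15421.3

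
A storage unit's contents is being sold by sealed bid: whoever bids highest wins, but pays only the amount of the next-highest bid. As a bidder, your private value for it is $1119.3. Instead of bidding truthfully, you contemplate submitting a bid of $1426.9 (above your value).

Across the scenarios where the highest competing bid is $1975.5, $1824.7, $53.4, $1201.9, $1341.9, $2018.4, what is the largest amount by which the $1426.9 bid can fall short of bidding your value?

$1975.5: same outcome either way → loss $0.
$1824.7: same outcome either way → loss $0.
$53.4: same outcome either way → loss $0.
$1201.9: truthful gives $0, deviation gives −$82.6 → loss $82.6.
$1341.9: truthful gives $0, deviation gives −$222.6 → loss $222.6.
$2018.4: same outcome either way → loss $0.
Maximum loss: $222.6.

$222.6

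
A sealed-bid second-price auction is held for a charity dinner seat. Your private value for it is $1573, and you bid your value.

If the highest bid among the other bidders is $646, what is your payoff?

$927

Your bid $1573 exceeds the highest competing bid $646, so you win.
In a second-price auction the winner pays the second-highest bid, $646.
Payoff = value − price = $1573 − $646 = $927.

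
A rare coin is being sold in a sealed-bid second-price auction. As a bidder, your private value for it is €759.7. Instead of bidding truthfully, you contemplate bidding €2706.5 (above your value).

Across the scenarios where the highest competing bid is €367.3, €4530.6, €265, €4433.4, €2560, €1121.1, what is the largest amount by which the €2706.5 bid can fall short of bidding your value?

€367.3: same outcome either way → loss €0.
€4530.6: same outcome either way → loss €0.
€265: same outcome either way → loss €0.
€4433.4: same outcome either way → loss €0.
€2560: truthful gives €0, deviation gives −€1800.3 → loss €1800.3.
€1121.1: truthful gives €0, deviation gives −€361.4 → loss €361.4.
Maximum loss: €1800.3.

€1800.3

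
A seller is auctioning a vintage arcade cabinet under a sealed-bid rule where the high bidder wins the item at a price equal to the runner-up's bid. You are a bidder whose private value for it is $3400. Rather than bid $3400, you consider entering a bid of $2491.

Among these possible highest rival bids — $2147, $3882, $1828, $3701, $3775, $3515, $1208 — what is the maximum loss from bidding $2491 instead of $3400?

$0

$2147: same outcome either way → loss $0.
$3882: same outcome either way → loss $0.
$1828: same outcome either way → loss $0.
$3701: same outcome either way → loss $0.
$3775: same outcome either way → loss $0.
$3515: same outcome either way → loss $0.
$1208: same outcome either way → loss $0.
Maximum loss: $0.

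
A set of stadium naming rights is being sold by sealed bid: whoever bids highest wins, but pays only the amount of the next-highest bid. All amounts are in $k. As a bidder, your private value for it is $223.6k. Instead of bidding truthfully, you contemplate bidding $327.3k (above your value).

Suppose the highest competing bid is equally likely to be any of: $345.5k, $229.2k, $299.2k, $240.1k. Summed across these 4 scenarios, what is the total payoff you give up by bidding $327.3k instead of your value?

$97.7k

The deviation costs you only when the competing bid falls strictly between $223.6k and $327.3k; elsewhere both bids give the same outcome.
$345.5k: outcomes coincide → loss $0k.
$229.2k: truthful payoff $0k, deviation payoff −$5.6k → loss $5.6k.
$299.2k: truthful payoff $0k, deviation payoff −$75.6k → loss $75.6k.
$240.1k: truthful payoff $0k, deviation payoff −$16.5k → loss $16.5k.
Total loss = $5.6k + $75.6k + $16.5k = $97.7k.
Because the price is fixed by the runner-up's bid, deviating from your value can only change a good outcome into a bad one — never the reverse.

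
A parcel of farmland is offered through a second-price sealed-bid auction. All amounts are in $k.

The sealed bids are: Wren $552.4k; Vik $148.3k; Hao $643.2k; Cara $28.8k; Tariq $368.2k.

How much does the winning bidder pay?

Highest bid: Hao at $643.2k, so Hao wins.
Second-highest bid: Wren at $552.4k — that is the price the winner pays.

$552.4k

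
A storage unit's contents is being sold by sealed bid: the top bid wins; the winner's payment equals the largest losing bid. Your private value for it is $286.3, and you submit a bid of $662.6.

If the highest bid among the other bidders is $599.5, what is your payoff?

−$313.2

Your bid $662.6 exceeds the highest competing bid $599.5, so you win.
In a second-price auction the winner pays the second-highest bid, $599.5.
Payoff = value − price = $286.3 − $599.5 = −$313.2.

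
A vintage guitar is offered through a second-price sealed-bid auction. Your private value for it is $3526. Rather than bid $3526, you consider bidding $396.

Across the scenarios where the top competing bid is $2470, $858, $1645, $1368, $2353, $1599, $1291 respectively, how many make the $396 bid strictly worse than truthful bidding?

The deviation hurts exactly when the highest competing bid lies strictly between $396 and $3526 — underbidding then forfeits a profitable win.
$2470: inside the interval → strictly worse (loss $1056).
$858: inside the interval → strictly worse (loss $2668).
$1645: inside the interval → strictly worse (loss $1881).
$1368: inside the interval → strictly worse (loss $2158).
$2353: inside the interval → strictly worse (loss $1173).
$1599: inside the interval → strictly worse (loss $1927).
$1291: inside the interval → strictly worse (loss $2235).
Count: 7.

7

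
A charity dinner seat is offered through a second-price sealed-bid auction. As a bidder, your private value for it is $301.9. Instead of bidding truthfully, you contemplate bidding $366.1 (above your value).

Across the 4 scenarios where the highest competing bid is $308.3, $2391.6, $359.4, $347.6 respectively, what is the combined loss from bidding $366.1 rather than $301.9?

The deviation costs you only when the competing bid falls strictly between $301.9 and $366.1; elsewhere both bids give the same outcome.
$308.3: truthful payoff $0, deviation payoff −$6.4 → loss $6.4.
$2391.6: outcomes coincide → loss $0.
$359.4: truthful payoff $0, deviation payoff −$57.5 → loss $57.5.
$347.6: truthful payoff $0, deviation payoff −$45.7 → loss $45.7.
Total loss = $6.4 + $57.5 + $45.7 = $109.6.
In a second-price auction your bid sets only whether you win, not what you pay, so bidding your true value is weakly dominant.

$109.6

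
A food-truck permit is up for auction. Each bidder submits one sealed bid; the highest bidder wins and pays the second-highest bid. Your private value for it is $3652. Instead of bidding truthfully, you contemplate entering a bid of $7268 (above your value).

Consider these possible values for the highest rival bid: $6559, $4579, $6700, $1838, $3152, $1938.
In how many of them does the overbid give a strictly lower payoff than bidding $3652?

3

The deviation hurts exactly when the highest competing bid lies strictly between $3652 and $7268 — overbidding then wins at a price above your value.
$6559: inside the interval → strictly worse (loss $2907).
$4579: inside the interval → strictly worse (loss $927).
$6700: inside the interval → strictly worse (loss $3048).
$1838: below both → same outcome either way.
$3152: below both → same outcome either way.
$1938: below both → same outcome either way.
Count: 3.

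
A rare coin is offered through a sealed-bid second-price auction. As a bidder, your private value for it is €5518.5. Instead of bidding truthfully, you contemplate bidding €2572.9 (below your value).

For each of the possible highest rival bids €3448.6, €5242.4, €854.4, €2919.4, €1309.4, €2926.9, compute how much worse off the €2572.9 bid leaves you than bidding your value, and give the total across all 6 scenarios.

The deviation costs you only when the competing bid falls strictly between €2572.9 and €5518.5; elsewhere both bids give the same outcome.
€3448.6: truthful payoff €2069.9, deviation payoff €0 → loss €2069.9.
€5242.4: truthful payoff €276.1, deviation payoff €0 → loss €276.1.
€854.4: outcomes coincide → loss €0.
€2919.4: truthful payoff €2599.1, deviation payoff €0 → loss €2599.1.
€1309.4: outcomes coincide → loss €0.
€2926.9: truthful payoff €2591.6, deviation payoff €0 → loss €2591.6.
Total loss = €2069.9 + €276.1 + €2599.1 + €2591.6 = €7536.7.

€7536.7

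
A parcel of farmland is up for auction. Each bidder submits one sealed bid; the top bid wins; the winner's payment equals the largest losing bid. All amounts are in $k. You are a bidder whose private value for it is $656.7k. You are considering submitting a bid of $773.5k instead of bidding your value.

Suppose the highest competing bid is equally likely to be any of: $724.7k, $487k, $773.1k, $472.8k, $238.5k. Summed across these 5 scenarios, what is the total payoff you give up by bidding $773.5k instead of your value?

$184.4k

The deviation costs you only when the competing bid falls strictly between $656.7k and $773.5k; elsewhere both bids give the same outcome.
$724.7k: truthful payoff $0k, deviation payoff −$68k → loss $68k.
$487k: outcomes coincide → loss $0k.
$773.1k: truthful payoff $0k, deviation payoff −$116.4k → loss $116.4k.
$472.8k: outcomes coincide → loss $0k.
$238.5k: outcomes coincide → loss $0k.
Total loss = $68k + $116.4k = $184.4k.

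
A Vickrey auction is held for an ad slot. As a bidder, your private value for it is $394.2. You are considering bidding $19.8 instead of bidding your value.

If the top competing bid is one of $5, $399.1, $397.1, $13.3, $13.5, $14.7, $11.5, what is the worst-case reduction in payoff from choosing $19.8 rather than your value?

$5: same outcome either way → loss $0.
$399.1: same outcome either way → loss $0.
$397.1: same outcome either way → loss $0.
$13.3: same outcome either way → loss $0.
$13.5: same outcome either way → loss $0.
$14.7: same outcome either way → loss $0.
$11.5: same outcome either way → loss $0.
Maximum loss: $0.

$0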